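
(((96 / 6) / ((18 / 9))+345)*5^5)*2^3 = 8825000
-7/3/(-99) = 0.02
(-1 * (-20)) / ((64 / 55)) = 275 / 16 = 17.19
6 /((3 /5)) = 10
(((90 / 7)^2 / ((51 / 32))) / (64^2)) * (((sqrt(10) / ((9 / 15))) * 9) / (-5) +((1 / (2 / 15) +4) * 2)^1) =15525 / 26656 -2025 * sqrt(10) / 26656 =0.34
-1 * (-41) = 41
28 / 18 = 14 / 9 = 1.56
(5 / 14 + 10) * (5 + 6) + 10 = 123.93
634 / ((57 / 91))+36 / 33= 635318 / 627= 1013.27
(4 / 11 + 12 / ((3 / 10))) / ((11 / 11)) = 444 / 11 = 40.36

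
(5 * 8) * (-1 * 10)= -400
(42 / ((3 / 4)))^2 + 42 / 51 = 53326 / 17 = 3136.82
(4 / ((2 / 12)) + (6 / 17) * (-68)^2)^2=2742336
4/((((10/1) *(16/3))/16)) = 6/5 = 1.20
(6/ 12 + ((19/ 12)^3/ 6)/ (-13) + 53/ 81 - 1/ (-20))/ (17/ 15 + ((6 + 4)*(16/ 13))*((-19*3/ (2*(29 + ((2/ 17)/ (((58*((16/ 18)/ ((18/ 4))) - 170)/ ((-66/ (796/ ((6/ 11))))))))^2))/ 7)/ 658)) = 1360909252936706170553317/ 1334096697114441934714752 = 1.02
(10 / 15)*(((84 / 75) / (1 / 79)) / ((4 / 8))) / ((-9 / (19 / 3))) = -168112 / 2025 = -83.02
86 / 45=1.91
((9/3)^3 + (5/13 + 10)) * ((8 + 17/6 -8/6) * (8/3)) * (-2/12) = -2052/13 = -157.85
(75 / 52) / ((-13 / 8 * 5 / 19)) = -570 / 169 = -3.37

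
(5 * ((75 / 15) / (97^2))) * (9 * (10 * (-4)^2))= 36000 / 9409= 3.83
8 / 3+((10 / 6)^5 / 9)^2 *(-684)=-740770324 / 531441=-1393.89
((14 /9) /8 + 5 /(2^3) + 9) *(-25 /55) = -3535 /792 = -4.46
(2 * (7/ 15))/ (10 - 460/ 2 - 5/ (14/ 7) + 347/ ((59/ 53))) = 1652/ 157905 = 0.01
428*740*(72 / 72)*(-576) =-182430720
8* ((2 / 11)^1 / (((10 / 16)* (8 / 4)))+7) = 3144 / 55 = 57.16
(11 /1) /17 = 0.65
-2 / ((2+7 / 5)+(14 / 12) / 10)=-120 / 211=-0.57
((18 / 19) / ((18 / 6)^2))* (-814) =-1628 / 19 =-85.68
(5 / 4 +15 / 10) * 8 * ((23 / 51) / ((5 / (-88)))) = -44528 / 255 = -174.62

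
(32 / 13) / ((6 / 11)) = 176 / 39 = 4.51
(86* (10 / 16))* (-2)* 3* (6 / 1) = -1935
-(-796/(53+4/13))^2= -107081104/480249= -222.97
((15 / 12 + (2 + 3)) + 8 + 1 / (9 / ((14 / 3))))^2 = 2544025 / 11664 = 218.11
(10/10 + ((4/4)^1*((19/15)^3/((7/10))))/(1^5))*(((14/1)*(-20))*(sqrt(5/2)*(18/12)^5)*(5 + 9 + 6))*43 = -11285285.11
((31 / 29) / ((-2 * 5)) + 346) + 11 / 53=5319567 / 15370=346.10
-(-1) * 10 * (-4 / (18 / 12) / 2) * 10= -400 / 3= -133.33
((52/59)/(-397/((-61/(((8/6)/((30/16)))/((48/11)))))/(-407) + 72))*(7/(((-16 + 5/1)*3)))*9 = -166363470/7118636327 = -0.02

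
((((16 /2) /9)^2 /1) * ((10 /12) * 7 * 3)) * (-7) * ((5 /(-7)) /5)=1120 /81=13.83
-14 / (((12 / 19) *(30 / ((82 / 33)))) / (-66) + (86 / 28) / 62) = 9466408 / 44623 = 212.14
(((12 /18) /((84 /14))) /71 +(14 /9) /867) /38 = 1861 /21052494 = 0.00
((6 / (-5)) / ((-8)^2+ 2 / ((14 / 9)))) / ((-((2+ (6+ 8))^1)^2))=21 / 292480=0.00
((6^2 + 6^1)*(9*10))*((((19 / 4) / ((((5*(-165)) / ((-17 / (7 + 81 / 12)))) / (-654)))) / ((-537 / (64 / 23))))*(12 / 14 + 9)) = 486701568 / 541475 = 898.84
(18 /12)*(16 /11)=24 /11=2.18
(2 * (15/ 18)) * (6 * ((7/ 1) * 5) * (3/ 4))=525/ 2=262.50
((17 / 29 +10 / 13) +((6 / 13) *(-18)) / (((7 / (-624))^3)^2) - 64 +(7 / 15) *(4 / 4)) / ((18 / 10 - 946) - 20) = 2773451339525448955264 / 641487172599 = 4323471236.83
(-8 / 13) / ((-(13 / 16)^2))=2048 / 2197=0.93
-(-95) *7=665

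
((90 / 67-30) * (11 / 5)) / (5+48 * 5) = -4224 / 16415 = -0.26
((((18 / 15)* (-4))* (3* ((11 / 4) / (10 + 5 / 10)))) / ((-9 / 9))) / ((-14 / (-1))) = 66 / 245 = 0.27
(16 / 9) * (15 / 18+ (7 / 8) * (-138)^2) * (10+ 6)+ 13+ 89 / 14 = 179182229 / 378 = 474027.06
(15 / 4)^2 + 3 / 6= 233 / 16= 14.56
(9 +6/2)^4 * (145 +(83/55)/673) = 111295461888/37015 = 3006766.50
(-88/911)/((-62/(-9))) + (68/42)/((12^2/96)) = 1895440/1779183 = 1.07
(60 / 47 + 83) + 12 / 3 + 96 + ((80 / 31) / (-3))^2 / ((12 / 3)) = 74984189 / 406503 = 184.46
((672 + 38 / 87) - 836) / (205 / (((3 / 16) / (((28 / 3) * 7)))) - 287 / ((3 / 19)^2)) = -42690 / 15638917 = -0.00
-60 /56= -15 /14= -1.07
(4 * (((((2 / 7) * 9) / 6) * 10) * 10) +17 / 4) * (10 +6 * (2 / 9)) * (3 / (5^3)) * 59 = 4933757 / 1750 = 2819.29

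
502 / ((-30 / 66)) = -5522 / 5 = -1104.40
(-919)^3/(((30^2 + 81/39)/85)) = -857647472695/11727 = -73134431.03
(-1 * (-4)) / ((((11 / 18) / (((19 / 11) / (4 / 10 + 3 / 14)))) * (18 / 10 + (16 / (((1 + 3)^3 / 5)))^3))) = 4.90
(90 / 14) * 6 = 270 / 7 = 38.57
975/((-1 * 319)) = -975/319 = -3.06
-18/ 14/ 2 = -9/ 14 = -0.64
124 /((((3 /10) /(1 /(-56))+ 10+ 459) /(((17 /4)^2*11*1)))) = 28985 /532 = 54.48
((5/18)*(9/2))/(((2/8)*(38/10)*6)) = 25/114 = 0.22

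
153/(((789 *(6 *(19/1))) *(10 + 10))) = 17/199880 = 0.00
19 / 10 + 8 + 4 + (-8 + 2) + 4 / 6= 257 / 30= 8.57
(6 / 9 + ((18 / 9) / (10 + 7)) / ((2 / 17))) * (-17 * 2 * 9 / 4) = -255 / 2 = -127.50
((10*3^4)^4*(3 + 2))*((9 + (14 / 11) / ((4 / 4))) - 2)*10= 1958625805500000 / 11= 178056891409090.91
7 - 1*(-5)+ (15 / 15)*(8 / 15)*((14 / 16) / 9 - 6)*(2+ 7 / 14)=223 / 54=4.13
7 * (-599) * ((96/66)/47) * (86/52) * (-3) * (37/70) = 11436108/33605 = 340.31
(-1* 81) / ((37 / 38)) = -3078 / 37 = -83.19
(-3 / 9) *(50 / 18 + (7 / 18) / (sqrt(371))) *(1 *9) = -25 / 3-sqrt(371) / 318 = -8.39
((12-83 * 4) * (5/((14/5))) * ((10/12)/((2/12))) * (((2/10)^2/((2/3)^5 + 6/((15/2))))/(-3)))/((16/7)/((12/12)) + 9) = 81000/22357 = 3.62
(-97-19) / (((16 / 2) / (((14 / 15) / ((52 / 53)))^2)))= -3991589 / 304200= -13.12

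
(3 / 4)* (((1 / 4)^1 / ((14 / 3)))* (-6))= -27 / 112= -0.24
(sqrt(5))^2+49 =54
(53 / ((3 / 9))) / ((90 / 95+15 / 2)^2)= 76532 / 34347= 2.23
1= 1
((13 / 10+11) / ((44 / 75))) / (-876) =-615 / 25696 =-0.02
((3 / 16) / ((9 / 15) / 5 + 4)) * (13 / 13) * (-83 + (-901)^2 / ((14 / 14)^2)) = 30439425 / 824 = 36941.05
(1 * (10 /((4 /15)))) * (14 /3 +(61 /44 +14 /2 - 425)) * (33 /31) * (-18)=36704475 /124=296003.83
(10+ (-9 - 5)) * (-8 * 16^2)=8192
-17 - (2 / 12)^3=-3673 / 216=-17.00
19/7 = 2.71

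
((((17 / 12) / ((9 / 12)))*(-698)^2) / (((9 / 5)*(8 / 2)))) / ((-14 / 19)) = -196708615 / 1134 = -173464.39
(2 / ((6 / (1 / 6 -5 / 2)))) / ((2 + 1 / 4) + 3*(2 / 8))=-7 / 27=-0.26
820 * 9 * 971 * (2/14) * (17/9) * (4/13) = 594977.58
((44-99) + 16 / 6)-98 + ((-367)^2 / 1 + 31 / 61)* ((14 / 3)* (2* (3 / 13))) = 689791397 / 2379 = 289950.15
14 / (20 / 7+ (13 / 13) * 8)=49 / 38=1.29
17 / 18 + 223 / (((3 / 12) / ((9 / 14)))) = 72371 / 126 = 574.37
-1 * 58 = -58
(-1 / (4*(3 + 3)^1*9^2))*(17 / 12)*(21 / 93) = -119 / 723168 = -0.00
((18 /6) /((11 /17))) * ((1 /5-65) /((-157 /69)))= 1140156 /8635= 132.04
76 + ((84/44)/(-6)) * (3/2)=3323/44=75.52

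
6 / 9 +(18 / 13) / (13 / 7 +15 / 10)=1978 / 1833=1.08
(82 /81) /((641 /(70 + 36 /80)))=57769 /519210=0.11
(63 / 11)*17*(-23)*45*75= -83136375 / 11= -7557852.27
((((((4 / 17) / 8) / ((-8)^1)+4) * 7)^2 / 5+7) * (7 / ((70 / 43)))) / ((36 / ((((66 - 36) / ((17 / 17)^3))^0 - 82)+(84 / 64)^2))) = -1173011223153 / 757596160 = -1548.33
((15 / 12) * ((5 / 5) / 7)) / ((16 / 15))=75 / 448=0.17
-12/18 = -2/3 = -0.67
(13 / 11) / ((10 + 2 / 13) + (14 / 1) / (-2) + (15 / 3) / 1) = 0.14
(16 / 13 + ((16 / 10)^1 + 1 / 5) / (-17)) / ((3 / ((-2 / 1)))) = -2486 / 3315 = -0.75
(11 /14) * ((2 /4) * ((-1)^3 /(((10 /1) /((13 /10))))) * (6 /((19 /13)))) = -5577 /26600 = -0.21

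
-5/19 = -0.26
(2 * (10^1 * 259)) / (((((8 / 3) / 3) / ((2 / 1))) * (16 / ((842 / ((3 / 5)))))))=8177925 / 8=1022240.62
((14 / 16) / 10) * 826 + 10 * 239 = 98491 / 40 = 2462.28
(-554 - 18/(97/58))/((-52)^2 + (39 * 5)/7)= -29498/142687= -0.21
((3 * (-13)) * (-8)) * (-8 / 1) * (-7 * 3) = 52416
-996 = -996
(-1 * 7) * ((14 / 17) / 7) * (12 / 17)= -168 / 289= -0.58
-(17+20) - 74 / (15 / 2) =-703 / 15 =-46.87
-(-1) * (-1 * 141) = -141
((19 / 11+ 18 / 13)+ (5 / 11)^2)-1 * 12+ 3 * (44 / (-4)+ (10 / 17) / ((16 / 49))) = -7760685 / 213928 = -36.28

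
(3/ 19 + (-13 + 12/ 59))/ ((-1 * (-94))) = -7084/ 52687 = -0.13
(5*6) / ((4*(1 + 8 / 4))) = 5 / 2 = 2.50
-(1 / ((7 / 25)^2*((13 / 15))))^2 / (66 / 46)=-673828125 / 4463459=-150.97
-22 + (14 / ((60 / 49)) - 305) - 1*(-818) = 15073 / 30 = 502.43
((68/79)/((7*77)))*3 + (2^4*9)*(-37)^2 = 8394248220/42581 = 197136.00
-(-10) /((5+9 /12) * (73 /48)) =1920 /1679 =1.14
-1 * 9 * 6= -54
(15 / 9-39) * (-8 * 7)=6272 / 3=2090.67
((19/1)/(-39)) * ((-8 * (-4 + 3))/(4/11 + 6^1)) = -836/1365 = -0.61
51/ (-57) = -17/ 19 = -0.89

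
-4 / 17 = -0.24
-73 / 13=-5.62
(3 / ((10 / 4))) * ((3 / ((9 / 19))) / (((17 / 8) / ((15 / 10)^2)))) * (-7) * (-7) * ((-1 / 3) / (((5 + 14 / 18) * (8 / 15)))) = -75411 / 1768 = -42.65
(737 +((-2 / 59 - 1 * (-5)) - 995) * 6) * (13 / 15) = -3990857 / 885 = -4509.44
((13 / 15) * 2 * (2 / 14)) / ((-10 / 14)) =-26 / 75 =-0.35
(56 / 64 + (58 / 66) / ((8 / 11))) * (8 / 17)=50 / 51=0.98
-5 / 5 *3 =-3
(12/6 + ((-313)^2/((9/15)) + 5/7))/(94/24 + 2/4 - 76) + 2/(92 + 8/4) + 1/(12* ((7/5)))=-7735486811/3391332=-2280.96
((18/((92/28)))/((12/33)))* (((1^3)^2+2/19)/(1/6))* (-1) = -43659/437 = -99.91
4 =4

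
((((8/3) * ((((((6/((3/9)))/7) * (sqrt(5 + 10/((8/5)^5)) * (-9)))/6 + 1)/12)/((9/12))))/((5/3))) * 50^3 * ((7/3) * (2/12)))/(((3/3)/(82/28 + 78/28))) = -415382.09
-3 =-3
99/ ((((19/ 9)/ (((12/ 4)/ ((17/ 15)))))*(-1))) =-40095/ 323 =-124.13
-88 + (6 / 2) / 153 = -4487 / 51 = -87.98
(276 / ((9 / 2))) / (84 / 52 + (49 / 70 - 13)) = -23920 / 4167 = -5.74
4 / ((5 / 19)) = 76 / 5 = 15.20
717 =717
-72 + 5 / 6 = -427 / 6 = -71.17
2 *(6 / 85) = 12 / 85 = 0.14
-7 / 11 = -0.64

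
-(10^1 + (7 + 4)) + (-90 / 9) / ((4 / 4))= -31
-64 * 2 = -128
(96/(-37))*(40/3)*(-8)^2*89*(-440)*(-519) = -1664945356800/37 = -44998523156.76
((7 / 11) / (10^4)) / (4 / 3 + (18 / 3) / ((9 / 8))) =21 / 2200000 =0.00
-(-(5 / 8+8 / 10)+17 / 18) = 173 / 360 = 0.48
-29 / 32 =-0.91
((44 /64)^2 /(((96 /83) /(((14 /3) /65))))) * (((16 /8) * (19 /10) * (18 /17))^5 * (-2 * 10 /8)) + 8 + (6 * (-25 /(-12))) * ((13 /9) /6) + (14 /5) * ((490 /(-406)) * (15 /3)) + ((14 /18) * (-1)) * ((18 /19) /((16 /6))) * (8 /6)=-18365106241525084603 /219681410925600000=-83.60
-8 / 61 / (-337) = 8 / 20557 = 0.00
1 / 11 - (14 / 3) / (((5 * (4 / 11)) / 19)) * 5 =-16087 / 66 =-243.74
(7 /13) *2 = 14 /13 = 1.08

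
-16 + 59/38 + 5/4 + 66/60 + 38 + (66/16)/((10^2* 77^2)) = 212215137/8192800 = 25.90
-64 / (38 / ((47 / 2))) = -752 / 19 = -39.58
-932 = -932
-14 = -14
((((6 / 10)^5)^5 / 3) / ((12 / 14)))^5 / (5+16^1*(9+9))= 124289514858690721618988944010567620999040785481599438457949 / 22042870066619535349429747545991550950455616520590185203332111996132880449295043945312500000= 0.00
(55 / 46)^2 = 3025 / 2116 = 1.43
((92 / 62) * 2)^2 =8464 / 961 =8.81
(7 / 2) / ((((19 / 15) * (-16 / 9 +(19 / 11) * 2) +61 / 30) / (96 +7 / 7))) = 81.66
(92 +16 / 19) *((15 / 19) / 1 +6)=630.35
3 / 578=0.01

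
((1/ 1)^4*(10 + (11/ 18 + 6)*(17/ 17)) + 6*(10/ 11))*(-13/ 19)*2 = -56797/ 1881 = -30.20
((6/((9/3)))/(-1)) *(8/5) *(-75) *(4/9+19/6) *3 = 2600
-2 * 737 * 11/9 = -16214/9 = -1801.56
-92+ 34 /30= -1363 /15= -90.87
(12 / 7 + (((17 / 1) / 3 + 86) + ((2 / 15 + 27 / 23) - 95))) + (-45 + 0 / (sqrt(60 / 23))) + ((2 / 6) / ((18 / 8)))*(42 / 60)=-982598 / 21735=-45.21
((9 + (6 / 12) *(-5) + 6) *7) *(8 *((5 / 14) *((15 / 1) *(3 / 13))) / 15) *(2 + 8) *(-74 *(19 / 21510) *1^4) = -351500 / 9321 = -37.71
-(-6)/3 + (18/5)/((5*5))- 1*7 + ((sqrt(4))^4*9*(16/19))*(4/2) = 564467/2375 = 237.67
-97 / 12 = -8.08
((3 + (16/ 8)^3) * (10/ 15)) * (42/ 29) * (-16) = -4928/ 29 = -169.93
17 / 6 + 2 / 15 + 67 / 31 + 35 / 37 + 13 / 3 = 119371 / 11470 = 10.41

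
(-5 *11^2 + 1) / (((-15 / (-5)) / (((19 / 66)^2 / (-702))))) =54511 / 2293434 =0.02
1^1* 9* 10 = 90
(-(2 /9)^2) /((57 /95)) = -0.08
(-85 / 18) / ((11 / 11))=-85 / 18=-4.72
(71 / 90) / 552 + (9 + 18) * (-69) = -1863.00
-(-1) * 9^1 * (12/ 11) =108/ 11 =9.82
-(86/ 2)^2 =-1849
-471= -471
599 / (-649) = -599 / 649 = -0.92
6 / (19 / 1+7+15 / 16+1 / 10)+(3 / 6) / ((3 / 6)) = 881 / 721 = 1.22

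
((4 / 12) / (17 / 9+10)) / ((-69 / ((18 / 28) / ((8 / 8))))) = -9 / 34454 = -0.00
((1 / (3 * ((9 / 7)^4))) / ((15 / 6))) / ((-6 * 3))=-2401 / 885735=-0.00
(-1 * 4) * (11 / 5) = -44 / 5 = -8.80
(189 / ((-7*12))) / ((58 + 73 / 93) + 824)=-837 / 328396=-0.00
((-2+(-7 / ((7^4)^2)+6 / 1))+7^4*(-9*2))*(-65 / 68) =2313258168195 / 56000924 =41307.50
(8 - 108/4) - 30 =-49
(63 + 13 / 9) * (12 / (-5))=-464 / 3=-154.67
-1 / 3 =-0.33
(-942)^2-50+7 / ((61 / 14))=54126252 / 61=887315.61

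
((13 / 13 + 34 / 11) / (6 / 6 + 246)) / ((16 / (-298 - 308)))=-13635 / 21736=-0.63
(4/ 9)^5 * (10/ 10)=1024/ 59049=0.02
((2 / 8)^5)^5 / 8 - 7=-63050394783186943 / 9007199254740992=-7.00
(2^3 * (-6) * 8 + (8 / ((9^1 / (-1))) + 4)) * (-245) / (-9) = -10368.64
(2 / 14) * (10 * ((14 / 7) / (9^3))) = 20 / 5103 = 0.00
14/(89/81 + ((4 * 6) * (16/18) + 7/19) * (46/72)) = 86184/92117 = 0.94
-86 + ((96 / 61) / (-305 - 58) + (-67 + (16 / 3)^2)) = -8274389 / 66429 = -124.56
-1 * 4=-4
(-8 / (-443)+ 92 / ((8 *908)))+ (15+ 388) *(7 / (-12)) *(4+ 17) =-3971531417 / 804488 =-4936.72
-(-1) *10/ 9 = 10/ 9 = 1.11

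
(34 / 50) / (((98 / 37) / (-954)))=-300033 / 1225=-244.92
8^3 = 512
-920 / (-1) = 920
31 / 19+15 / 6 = 157 / 38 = 4.13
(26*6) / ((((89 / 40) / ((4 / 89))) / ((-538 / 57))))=-4476160 / 150499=-29.74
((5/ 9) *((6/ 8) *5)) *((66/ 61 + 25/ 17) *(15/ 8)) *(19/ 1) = 6286625/ 33184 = 189.45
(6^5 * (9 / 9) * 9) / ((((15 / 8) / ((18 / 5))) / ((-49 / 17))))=-164602368 / 425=-387299.69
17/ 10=1.70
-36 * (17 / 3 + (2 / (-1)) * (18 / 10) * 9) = 4812 / 5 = 962.40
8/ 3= 2.67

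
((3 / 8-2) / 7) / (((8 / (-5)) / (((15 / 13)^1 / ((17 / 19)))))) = 1425 / 7616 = 0.19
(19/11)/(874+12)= 19/9746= 0.00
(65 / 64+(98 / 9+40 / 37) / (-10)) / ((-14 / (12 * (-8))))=-2761 / 2220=-1.24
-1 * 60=-60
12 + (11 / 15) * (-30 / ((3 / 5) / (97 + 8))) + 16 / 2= -3830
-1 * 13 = -13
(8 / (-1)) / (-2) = 4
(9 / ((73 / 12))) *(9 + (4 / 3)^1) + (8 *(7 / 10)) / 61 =342424 / 22265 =15.38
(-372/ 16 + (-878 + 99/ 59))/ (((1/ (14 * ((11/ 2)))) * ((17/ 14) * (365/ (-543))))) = 62135034423/ 732190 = 84861.90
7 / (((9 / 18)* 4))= 7 / 2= 3.50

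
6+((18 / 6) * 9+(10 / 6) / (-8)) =787 / 24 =32.79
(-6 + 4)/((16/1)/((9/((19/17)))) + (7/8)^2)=-19584/26953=-0.73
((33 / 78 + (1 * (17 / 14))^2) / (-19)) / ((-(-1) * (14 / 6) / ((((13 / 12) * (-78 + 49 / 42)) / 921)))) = 2228935 / 576207072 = 0.00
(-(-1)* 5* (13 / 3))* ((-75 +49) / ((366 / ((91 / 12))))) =-76895 / 6588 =-11.67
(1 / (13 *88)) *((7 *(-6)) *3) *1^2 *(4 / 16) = -63 / 2288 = -0.03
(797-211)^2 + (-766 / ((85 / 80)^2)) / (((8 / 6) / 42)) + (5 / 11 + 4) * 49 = 1024402509 / 3179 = 322240.49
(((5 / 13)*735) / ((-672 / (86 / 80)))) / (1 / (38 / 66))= -0.26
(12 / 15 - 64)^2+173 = 104181 / 25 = 4167.24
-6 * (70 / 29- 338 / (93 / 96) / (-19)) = -2129364 / 17081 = -124.66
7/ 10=0.70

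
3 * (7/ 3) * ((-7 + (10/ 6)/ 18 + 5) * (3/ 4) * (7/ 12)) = -5047/ 864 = -5.84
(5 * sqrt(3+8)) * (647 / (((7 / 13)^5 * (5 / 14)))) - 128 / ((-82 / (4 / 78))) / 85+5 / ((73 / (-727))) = -494041681 / 9921795+480453142 * sqrt(11) / 2401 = 663624.84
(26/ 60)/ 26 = 1/ 60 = 0.02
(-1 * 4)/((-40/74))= 37/5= 7.40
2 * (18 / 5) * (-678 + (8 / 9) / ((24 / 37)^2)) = -87595 / 18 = -4866.39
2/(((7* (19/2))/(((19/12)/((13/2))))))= 2/273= 0.01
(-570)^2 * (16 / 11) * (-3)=-15595200 / 11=-1417745.45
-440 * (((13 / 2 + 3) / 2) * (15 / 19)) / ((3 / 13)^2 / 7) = -650650 / 3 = -216883.33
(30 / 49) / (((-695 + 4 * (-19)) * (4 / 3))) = -15 / 25186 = -0.00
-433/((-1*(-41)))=-433/41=-10.56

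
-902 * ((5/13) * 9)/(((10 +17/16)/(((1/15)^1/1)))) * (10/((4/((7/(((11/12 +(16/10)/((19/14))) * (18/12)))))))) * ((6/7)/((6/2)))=-54841600/1832363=-29.93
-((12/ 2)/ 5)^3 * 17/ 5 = -3672/ 625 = -5.88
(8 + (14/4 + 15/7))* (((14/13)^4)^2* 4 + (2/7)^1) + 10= 4501772556745/39970805329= 112.63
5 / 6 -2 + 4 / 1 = 17 / 6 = 2.83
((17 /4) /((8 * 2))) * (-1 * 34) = -289 /32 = -9.03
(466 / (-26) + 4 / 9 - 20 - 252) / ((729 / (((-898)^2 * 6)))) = -54624194152 / 28431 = -1921289.94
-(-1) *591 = 591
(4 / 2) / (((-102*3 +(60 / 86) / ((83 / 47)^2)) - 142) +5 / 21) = -12441534 / 2784030811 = -0.00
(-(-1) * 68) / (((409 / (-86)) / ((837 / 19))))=-4894776 / 7771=-629.88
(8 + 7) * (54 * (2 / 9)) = 180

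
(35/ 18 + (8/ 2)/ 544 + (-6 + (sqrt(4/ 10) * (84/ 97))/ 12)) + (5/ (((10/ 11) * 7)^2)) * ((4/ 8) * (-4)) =-1288027/ 299880 + 7 * sqrt(10)/ 485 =-4.25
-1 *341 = -341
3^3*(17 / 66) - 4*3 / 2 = 21 / 22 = 0.95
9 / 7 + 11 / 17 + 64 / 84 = 962 / 357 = 2.69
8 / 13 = 0.62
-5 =-5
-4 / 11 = -0.36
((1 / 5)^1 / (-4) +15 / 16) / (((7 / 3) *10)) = 213 / 5600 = 0.04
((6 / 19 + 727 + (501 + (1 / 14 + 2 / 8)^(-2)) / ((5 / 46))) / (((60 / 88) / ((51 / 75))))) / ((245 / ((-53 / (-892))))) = 82756265251 / 63062448750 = 1.31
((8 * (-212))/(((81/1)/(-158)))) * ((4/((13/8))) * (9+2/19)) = 1483470848/20007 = 74147.59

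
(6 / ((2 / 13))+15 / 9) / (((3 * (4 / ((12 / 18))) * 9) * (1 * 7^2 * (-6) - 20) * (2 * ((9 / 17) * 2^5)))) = -1037 / 43949952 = -0.00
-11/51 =-0.22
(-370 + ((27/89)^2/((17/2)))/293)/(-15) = 14598163912/591817515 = 24.67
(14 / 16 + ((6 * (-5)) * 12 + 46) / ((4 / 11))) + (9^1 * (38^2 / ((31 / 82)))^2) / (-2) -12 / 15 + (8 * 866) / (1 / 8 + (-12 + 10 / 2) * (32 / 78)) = -2162906838939329 / 32943080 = -65655877.92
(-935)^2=874225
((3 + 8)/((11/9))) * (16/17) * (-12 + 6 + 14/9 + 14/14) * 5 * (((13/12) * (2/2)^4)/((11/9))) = -24180/187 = -129.30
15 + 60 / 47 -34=-833 / 47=-17.72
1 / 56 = 0.02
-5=-5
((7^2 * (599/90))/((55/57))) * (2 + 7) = 1673007/550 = 3041.83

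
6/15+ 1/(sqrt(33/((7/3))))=sqrt(77)/33+ 2/5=0.67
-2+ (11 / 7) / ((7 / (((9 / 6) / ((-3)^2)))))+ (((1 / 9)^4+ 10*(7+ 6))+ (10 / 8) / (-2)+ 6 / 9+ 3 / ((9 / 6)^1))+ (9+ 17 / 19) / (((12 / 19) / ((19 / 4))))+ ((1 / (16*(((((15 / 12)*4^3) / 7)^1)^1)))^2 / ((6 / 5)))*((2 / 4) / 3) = 86170906080569 / 421382062080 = 204.50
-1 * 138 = -138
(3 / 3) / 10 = 1 / 10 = 0.10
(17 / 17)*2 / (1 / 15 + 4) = 0.49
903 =903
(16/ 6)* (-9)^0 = 8/ 3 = 2.67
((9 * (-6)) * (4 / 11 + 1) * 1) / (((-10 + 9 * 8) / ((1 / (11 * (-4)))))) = 0.03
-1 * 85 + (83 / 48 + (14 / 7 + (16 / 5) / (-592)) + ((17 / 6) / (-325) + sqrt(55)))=-46917677 / 577200 + sqrt(55)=-73.87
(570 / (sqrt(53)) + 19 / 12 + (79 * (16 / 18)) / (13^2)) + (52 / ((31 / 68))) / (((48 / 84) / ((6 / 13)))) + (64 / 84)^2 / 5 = 570 * sqrt(53) / 53 + 4354824011 / 46207980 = 172.54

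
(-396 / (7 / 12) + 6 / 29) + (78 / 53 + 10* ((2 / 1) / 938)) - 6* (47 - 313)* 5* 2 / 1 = 1573811866 / 102979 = 15282.84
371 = 371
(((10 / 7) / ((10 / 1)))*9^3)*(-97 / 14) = -70713 / 98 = -721.56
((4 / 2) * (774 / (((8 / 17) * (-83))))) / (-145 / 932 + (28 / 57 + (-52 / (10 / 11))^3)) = 21843924750 / 103149275254927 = 0.00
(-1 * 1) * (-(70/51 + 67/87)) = 3169/1479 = 2.14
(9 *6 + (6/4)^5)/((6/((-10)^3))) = -82125/8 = -10265.62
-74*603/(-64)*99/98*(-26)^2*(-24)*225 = -251967605175/98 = -2571098011.99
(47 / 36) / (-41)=-47 / 1476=-0.03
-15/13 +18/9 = 11/13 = 0.85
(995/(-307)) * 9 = -8955/307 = -29.17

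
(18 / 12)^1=3 / 2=1.50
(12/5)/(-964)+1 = 1202/1205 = 1.00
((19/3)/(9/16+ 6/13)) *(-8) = -31616/639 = -49.48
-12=-12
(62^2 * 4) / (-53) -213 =-26665 / 53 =-503.11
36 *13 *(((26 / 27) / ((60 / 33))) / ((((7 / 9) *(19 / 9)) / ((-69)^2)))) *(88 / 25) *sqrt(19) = 42058521648 *sqrt(19) / 16625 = 11027298.98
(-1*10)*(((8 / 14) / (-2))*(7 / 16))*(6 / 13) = 15 / 26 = 0.58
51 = 51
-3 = -3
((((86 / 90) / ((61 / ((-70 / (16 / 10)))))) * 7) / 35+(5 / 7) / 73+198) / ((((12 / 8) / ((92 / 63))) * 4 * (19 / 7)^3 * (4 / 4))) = 35749093177 / 14843959722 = 2.41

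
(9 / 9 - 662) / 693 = -661 / 693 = -0.95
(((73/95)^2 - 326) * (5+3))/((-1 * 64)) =2936821/72200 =40.68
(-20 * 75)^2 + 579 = 2250579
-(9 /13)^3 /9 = -81 /2197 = -0.04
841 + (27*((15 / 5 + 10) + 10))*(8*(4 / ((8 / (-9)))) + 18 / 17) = -354577 / 17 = -20857.47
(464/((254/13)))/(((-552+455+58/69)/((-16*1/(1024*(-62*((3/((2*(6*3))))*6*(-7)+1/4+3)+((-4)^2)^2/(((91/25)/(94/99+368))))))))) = 1154439/7767478015940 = 0.00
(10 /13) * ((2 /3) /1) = 20 /39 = 0.51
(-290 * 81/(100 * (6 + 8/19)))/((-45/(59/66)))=97527/134200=0.73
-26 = -26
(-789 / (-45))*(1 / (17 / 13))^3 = 577811 / 73695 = 7.84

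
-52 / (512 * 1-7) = -52 / 505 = -0.10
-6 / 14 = -3 / 7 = -0.43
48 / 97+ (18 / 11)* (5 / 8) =6477 / 4268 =1.52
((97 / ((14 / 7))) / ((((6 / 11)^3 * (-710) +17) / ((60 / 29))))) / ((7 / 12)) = -46478520 / 26538799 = -1.75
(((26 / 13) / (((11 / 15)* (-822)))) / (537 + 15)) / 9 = -5 / 7486776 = -0.00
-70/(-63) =10/9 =1.11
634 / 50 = 317 / 25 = 12.68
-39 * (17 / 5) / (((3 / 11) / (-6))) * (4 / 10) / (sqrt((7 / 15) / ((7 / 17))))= 1716 * sqrt(255) / 25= 1096.09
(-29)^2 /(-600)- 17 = -11041 /600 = -18.40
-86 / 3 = -28.67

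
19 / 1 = 19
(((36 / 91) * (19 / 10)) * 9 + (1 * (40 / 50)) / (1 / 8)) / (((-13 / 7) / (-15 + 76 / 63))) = 1041062 / 10647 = 97.78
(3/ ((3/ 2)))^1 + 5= 7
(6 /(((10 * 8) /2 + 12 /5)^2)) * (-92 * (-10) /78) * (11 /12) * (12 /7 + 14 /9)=3257375 /27606852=0.12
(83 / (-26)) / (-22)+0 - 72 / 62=-18019 / 17732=-1.02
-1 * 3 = -3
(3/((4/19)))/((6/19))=361/8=45.12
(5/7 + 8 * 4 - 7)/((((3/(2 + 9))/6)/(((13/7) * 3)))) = 154440/49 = 3151.84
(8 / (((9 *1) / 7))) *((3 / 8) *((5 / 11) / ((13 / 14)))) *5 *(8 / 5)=3920 / 429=9.14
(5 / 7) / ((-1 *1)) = -5 / 7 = -0.71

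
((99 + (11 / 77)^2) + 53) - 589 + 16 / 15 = -320396 / 735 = -435.91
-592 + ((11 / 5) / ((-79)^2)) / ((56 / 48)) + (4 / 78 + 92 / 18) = -14997739378 / 25556895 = -586.84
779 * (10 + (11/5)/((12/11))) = 561659/60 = 9360.98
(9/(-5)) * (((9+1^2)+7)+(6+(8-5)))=-234/5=-46.80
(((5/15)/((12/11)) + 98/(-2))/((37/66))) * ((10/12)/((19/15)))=-482075/8436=-57.14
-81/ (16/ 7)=-567/ 16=-35.44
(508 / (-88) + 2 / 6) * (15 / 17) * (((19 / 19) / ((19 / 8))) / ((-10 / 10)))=7180 / 3553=2.02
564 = 564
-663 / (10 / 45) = -5967 / 2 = -2983.50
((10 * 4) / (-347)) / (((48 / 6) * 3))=-5 / 1041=-0.00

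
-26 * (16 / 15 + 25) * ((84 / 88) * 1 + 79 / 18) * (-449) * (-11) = -2414638486 / 135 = -17886211.01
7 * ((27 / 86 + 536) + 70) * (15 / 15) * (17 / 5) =6205017 / 430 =14430.27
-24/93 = -8/31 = -0.26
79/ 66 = 1.20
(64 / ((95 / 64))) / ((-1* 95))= -4096 / 9025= -0.45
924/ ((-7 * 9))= -44/ 3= -14.67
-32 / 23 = -1.39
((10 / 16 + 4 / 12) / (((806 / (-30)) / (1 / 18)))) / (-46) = 5 / 116064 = 0.00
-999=-999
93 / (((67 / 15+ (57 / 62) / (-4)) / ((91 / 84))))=374790 / 15761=23.78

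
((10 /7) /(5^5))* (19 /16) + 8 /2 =4.00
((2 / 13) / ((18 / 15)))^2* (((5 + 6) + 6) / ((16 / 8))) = 425 / 3042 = 0.14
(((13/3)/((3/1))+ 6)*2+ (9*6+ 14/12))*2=1261/9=140.11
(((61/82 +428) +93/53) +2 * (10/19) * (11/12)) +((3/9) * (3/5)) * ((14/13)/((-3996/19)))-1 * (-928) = 3644680027477/2680971345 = 1359.46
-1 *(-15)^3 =3375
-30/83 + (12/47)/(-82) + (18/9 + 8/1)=1541102/159941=9.64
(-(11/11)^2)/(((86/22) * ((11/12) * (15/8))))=-32/215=-0.15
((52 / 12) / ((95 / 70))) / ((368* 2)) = 91 / 20976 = 0.00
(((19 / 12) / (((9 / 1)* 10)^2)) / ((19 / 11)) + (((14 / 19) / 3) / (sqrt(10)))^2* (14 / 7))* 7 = 2991317 / 35089200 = 0.09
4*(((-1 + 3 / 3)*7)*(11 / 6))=0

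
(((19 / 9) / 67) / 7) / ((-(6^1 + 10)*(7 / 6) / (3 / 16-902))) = 274151 / 1260672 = 0.22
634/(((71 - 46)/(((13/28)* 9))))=37089/350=105.97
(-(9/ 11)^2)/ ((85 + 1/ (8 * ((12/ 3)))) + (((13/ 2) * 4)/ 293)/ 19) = -14429664/ 1832985319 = -0.01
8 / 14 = 4 / 7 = 0.57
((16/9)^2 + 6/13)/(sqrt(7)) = 3814*sqrt(7)/7371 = 1.37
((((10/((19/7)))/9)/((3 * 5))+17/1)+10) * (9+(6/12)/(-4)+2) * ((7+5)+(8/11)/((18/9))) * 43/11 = 293924135/20691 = 14205.41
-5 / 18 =-0.28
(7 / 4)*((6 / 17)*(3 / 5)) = 63 / 170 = 0.37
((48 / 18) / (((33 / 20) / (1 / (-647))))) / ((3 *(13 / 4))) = -640 / 2498067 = -0.00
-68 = -68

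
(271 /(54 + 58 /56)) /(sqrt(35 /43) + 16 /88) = -7178248 /6261083 + 918148 * sqrt(1505) /6261083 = 4.54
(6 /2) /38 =0.08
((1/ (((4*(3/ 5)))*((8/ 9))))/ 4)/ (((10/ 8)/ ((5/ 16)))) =15/ 512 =0.03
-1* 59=-59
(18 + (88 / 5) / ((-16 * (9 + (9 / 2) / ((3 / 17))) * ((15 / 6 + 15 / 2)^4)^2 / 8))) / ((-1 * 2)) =-77624999989 / 8625000000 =-9.00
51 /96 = 17 /32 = 0.53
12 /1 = 12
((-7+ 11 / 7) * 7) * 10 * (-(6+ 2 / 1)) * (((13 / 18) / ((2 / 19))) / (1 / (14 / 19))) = 15368.89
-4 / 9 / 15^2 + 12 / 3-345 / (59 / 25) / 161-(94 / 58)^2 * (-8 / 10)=3651327133 / 703349325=5.19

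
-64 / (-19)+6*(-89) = -10082 / 19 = -530.63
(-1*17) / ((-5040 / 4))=17 / 1260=0.01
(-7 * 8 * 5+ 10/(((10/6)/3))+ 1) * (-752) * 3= 588816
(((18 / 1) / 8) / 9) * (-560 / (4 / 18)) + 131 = -499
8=8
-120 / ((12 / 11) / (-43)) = 4730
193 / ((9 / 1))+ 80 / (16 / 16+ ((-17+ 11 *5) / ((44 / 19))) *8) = 19249 / 873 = 22.05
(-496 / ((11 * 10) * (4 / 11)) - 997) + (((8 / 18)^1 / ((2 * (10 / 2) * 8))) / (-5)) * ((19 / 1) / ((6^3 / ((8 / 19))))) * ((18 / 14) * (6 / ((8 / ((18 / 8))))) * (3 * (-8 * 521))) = -1411597 / 1400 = -1008.28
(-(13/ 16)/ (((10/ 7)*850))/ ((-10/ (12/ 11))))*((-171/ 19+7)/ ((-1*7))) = 0.00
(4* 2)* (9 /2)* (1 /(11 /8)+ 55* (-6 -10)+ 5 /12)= -348027 /11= -31638.82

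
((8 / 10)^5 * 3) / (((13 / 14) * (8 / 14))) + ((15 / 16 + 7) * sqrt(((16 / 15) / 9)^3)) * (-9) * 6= 75264 / 40625-1016 * sqrt(15) / 225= -15.64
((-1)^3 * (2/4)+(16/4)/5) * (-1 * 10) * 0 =0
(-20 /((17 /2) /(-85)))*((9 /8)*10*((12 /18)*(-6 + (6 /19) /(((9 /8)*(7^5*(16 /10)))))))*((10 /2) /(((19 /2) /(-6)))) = 172439520000 /6067327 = 28421.00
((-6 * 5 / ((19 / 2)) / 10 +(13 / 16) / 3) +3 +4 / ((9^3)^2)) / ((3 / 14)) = 3341886667 / 242337096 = 13.79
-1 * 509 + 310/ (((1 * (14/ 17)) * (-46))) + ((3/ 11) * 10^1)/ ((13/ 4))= -23775579/ 46046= -516.34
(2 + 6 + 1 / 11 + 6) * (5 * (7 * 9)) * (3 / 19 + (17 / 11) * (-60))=-944617275 / 2299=-410881.81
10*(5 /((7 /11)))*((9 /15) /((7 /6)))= 40.41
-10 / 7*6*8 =-480 / 7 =-68.57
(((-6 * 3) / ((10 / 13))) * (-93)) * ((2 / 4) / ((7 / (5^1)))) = 10881 / 14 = 777.21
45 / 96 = 15 / 32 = 0.47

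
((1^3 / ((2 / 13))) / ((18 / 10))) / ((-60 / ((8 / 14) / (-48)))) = 13 / 18144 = 0.00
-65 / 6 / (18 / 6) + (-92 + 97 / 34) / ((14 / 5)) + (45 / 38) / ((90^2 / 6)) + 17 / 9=-975577 / 29070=-33.56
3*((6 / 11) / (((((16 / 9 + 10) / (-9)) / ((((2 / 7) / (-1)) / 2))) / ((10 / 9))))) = 810 / 4081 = 0.20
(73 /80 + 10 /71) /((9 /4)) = 5983 /12780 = 0.47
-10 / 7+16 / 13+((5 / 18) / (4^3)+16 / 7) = 219335 / 104832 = 2.09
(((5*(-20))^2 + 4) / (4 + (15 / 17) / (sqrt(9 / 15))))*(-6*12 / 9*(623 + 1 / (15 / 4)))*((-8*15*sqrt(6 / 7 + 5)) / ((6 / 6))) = -508789034240*sqrt(4305) / 29743 + 6919530865664*sqrt(287) / 29743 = 2818860469.09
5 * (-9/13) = -3.46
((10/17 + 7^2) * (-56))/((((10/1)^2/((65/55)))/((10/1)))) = -306852/935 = -328.18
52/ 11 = 4.73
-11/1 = -11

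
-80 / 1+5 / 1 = -75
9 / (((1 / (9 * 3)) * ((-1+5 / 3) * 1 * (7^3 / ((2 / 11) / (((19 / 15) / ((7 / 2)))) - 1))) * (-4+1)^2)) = -4212 / 71687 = -0.06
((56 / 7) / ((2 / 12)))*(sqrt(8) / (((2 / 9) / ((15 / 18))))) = 360*sqrt(2) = 509.12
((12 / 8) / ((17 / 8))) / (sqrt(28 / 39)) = 6 * sqrt(273) / 119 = 0.83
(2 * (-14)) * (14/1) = -392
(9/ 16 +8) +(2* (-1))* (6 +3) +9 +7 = 105/ 16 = 6.56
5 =5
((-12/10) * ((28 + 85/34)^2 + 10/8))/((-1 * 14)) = 5589/70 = 79.84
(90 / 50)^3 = 729 / 125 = 5.83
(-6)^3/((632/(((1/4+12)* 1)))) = -1323/316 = -4.19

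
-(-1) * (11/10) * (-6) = -33/5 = -6.60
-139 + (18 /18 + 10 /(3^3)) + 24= -3068 /27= -113.63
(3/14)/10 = 3/140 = 0.02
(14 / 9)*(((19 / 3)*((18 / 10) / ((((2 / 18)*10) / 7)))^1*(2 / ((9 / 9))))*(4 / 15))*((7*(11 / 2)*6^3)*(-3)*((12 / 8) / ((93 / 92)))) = -8547384384 / 3875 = -2205776.62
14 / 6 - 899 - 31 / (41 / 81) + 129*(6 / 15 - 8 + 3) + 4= -951596 / 615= -1547.31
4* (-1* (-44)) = 176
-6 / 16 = -3 / 8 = -0.38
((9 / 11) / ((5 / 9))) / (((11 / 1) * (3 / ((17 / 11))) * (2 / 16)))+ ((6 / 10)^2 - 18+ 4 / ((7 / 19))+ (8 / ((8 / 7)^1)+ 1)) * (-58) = -16314654 / 232925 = -70.04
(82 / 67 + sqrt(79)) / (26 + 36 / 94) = 1927 / 41540 + 47 * sqrt(79) / 1240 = 0.38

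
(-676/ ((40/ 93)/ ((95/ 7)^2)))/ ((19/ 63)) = -959859.64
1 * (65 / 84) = 65 / 84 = 0.77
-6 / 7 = -0.86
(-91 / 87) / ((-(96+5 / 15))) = 91 / 8381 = 0.01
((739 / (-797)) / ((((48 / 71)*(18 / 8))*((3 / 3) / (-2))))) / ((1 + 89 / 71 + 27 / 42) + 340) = 26077093 / 7334514441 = 0.00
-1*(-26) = 26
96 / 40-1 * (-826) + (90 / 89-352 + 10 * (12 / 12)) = 216898 / 445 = 487.41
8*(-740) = -5920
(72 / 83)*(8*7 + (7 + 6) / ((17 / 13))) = 80712 / 1411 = 57.20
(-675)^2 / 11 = 455625 / 11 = 41420.45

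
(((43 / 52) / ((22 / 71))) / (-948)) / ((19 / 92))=-70219 / 5151432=-0.01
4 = 4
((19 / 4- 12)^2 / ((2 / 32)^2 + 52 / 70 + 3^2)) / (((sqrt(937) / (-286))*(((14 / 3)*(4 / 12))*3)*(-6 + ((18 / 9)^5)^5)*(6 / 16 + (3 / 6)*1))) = -115452480*sqrt(937) / 9610055201791177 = -0.00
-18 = -18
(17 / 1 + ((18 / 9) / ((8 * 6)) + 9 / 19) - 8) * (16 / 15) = 8678 / 855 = 10.15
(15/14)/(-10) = -3/28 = -0.11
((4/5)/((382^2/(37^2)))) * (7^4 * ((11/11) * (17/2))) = 55878473/364810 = 153.17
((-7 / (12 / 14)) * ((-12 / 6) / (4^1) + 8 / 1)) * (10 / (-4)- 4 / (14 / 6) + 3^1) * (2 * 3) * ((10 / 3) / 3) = 2975 / 6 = 495.83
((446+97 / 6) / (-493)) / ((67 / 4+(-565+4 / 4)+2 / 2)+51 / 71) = 393766 / 229142949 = 0.00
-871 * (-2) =1742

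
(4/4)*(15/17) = 0.88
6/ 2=3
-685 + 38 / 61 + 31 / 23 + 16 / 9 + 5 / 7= -60151999 / 88389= -680.54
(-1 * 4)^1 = -4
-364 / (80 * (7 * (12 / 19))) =-247 / 240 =-1.03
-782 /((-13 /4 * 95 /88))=275264 /1235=222.89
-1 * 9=-9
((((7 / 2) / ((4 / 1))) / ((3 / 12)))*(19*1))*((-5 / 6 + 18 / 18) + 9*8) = 4799.08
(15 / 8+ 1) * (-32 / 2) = -46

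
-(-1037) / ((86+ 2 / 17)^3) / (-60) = -83521 / 3086346240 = -0.00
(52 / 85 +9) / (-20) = -817 / 1700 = -0.48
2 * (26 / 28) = 13 / 7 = 1.86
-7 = -7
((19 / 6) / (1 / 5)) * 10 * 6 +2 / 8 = 3801 / 4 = 950.25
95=95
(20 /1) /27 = 20 /27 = 0.74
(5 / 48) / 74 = 5 / 3552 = 0.00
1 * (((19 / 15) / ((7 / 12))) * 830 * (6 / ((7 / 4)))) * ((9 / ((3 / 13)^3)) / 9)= 221738816 / 441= 502809.11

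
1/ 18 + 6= 109/ 18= 6.06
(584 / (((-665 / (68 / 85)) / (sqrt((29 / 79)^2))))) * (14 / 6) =-67744 / 112575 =-0.60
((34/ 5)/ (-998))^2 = 289/ 6225025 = 0.00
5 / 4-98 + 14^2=397 / 4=99.25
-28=-28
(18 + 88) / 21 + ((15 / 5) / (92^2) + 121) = 22404271 / 177744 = 126.05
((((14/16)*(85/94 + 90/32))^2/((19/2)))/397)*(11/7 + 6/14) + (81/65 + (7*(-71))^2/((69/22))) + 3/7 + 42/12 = 168762205332742149851/2142694520279040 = 78761.67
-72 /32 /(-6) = 3 /8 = 0.38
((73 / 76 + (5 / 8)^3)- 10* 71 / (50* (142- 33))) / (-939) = -0.00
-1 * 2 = -2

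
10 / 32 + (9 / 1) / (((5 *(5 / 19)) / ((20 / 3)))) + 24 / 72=11099 / 240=46.25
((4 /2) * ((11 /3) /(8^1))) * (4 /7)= 11 /21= 0.52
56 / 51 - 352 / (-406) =20344 / 10353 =1.97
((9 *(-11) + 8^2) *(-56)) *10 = 19600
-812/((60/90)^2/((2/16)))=-1827/8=-228.38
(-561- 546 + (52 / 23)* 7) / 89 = -25097 / 2047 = -12.26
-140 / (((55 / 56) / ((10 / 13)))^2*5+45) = -351232 / 133345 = -2.63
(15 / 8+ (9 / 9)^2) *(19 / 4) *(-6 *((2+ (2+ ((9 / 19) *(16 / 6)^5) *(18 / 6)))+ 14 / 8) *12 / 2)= -3105115 / 32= -97034.84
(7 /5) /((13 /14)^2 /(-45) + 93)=12348 /820091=0.02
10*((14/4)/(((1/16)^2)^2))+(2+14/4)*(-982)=2288359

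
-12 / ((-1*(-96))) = -1 / 8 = -0.12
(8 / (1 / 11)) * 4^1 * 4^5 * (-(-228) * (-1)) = -82182144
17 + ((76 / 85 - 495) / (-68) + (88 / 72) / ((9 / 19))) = 12568999 / 468180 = 26.85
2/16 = 1/8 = 0.12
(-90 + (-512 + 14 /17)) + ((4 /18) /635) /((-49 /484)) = -2861974156 /4760595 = -601.18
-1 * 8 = -8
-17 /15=-1.13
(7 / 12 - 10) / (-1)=113 / 12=9.42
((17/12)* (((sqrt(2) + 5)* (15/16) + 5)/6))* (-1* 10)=-13175/576 - 425* sqrt(2)/192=-26.00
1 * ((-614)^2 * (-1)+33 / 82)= -30913639 / 82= -376995.60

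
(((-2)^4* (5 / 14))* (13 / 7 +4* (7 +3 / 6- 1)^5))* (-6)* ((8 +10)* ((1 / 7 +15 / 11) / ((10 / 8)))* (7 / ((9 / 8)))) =-115776760320 / 539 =-214799184.27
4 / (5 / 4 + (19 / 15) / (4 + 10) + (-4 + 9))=0.63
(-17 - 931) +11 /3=-2833 /3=-944.33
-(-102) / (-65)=-102 / 65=-1.57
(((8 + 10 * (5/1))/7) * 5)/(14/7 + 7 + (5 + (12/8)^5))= 9280/4837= 1.92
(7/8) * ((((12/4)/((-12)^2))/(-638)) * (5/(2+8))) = -7/489984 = -0.00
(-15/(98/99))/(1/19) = -28215/98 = -287.91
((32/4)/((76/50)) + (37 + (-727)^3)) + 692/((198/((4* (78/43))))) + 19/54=-186471153461227/485298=-384240515.03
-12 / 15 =-4 / 5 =-0.80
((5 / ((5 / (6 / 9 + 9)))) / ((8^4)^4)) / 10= 0.00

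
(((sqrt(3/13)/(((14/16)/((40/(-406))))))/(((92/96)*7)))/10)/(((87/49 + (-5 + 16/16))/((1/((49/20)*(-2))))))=-3840*sqrt(39)/324182677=-0.00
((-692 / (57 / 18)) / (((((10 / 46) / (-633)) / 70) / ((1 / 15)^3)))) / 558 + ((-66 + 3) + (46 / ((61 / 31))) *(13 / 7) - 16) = -10129986697 / 848822625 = -11.93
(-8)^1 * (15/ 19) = -120/ 19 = -6.32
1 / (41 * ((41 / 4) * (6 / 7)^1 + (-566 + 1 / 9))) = -126 / 2877995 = -0.00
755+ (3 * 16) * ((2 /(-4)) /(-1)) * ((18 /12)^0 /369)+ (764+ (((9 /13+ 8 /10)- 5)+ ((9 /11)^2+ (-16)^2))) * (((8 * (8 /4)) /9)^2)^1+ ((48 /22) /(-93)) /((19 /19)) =1071454981199 /269903205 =3969.77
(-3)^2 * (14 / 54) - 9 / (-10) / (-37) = 2563 / 1110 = 2.31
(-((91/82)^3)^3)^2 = 183123913839120657539940631629904921/28096313679552652078311871485313024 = 6.52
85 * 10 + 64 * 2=978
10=10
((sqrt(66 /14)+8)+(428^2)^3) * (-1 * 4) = -24587966084694048 - 4 * sqrt(231) /7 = -24587966084694056.68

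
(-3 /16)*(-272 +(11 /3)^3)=6013 /144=41.76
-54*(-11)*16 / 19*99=940896 / 19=49520.84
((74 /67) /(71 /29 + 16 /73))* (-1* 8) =-1253264 /378349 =-3.31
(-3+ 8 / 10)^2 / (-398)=-121 / 9950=-0.01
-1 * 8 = -8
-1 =-1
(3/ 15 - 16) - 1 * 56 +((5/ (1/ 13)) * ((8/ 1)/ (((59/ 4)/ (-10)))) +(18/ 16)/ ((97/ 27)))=-97068771/ 228920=-424.03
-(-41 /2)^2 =-1681 /4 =-420.25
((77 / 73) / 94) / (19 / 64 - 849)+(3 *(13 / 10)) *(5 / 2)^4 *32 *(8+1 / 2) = 15444719832697 / 372723254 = 41437.50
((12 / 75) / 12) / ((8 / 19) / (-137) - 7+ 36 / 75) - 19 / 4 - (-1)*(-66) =-360401573 / 5093868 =-70.75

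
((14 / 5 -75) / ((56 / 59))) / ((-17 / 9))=191691 / 4760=40.27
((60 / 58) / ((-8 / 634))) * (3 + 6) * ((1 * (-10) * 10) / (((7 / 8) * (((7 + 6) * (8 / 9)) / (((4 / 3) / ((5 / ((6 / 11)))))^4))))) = 631037952 / 193187995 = 3.27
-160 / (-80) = 2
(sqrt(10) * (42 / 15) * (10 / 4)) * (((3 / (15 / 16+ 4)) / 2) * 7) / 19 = 1176 * sqrt(10) / 1501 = 2.48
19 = 19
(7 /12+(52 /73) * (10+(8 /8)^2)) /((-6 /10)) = -36875 /2628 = -14.03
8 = 8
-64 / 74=-32 / 37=-0.86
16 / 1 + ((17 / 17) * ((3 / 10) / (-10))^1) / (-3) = 1601 / 100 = 16.01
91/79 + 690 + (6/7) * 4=384103/553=694.58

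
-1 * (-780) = 780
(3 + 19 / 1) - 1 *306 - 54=-338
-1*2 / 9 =-2 / 9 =-0.22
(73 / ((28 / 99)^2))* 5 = 3577365 / 784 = 4562.97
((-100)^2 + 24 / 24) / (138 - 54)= 10001 / 84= 119.06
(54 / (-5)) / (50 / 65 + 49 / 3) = -0.63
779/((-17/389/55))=-16666705/17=-980394.41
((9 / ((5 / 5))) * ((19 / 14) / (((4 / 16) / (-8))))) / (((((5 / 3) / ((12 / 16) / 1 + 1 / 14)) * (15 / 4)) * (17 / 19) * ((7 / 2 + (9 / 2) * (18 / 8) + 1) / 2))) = -2125568 / 270725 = -7.85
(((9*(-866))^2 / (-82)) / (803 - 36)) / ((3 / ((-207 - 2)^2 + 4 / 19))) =-8402679888858 / 597493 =-14063227.33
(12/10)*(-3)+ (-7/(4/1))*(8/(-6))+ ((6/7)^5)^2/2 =-4913533411/4237128735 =-1.16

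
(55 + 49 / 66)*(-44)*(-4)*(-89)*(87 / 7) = -75963992 / 7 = -10851998.86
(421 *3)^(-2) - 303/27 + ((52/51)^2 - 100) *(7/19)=-139214709664/2919690993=-47.68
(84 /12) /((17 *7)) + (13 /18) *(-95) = -20977 /306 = -68.55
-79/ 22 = -3.59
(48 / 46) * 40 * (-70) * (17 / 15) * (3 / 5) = -45696 / 23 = -1986.78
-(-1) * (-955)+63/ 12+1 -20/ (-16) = -1895/ 2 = -947.50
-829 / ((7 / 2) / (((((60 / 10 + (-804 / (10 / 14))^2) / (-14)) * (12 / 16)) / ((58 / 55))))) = 433260113319 / 28420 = 15244901.95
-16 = -16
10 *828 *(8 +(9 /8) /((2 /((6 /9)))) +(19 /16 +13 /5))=201411 /2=100705.50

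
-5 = -5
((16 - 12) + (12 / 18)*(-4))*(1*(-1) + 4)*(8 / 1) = 32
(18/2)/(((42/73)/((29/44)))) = 6351/616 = 10.31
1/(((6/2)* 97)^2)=1/84681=0.00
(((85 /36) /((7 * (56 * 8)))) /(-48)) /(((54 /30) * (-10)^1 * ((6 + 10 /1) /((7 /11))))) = 85 /2452488192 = 0.00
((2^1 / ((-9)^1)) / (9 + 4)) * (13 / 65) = -2 / 585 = -0.00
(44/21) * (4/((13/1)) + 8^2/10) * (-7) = -19184/195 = -98.38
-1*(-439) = 439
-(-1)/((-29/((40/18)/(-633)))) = 20/165213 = 0.00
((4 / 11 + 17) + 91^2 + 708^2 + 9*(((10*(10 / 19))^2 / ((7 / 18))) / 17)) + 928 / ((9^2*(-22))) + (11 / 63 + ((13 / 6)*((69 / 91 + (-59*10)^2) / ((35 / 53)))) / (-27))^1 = 417353549552857 / 893117610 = 467299.65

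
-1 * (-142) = 142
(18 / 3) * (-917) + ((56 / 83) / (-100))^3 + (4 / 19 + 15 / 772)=-720987339788389617 / 131046433062500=-5501.77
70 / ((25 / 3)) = 42 / 5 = 8.40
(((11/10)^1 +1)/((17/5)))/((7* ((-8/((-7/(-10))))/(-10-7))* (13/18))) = 189/1040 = 0.18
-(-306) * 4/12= 102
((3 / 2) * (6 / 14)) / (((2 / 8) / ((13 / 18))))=13 / 7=1.86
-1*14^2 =-196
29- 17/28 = 795/28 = 28.39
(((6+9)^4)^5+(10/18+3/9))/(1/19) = 56861890084362030029297027/9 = 6317987787151336669921892.00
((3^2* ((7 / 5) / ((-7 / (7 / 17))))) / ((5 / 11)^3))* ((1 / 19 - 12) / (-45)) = -2114959 / 1009375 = -2.10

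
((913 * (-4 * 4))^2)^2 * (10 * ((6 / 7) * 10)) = 27322113501206937600 / 7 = 3903159071600991085.71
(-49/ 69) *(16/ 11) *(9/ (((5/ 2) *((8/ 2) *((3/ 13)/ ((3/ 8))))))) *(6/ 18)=-0.50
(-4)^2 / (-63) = -16 / 63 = -0.25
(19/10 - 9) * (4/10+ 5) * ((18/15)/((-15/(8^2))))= 122688/625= 196.30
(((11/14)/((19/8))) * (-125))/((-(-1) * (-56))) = 1375/1862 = 0.74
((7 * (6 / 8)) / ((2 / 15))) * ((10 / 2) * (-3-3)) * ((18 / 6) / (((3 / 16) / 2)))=-37800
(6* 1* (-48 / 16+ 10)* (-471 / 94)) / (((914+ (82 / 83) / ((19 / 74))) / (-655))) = 150.18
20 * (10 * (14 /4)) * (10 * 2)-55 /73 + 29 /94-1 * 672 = 91453683 /6862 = 13327.56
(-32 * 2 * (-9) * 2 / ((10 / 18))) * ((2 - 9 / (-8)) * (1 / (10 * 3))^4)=1 / 125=0.01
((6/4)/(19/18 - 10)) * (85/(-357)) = 45/1127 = 0.04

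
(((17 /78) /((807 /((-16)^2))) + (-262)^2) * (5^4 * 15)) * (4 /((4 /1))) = 6751358712500 /10491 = 643538148.17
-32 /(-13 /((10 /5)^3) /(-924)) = -236544 /13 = -18195.69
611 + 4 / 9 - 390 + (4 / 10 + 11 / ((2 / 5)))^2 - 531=421969 / 900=468.85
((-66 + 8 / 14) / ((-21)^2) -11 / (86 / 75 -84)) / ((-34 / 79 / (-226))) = -2671288699 / 326104506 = -8.19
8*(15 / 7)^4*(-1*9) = -3645000 / 2401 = -1518.12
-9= -9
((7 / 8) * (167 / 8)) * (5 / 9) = 5845 / 576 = 10.15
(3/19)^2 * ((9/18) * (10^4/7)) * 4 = 180000/2527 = 71.23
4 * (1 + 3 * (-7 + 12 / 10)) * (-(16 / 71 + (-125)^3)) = -45484369752 / 355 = -128124985.22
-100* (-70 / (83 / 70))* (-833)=-408170000 / 83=-4917710.84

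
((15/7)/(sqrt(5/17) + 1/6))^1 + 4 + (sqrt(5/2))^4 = 13.27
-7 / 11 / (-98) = 1 / 154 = 0.01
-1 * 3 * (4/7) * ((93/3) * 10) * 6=-22320/7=-3188.57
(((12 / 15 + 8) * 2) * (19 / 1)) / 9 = 1672 / 45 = 37.16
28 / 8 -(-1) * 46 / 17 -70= -2169 / 34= -63.79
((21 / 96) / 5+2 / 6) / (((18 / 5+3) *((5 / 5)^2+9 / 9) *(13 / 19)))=3439 / 82368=0.04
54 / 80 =27 / 40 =0.68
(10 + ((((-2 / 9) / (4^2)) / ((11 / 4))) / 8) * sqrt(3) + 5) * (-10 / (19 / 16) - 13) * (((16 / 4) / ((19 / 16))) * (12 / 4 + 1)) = -1562880 / 361 + 592 * sqrt(3) / 3249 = -4328.99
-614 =-614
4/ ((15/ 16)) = 64/ 15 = 4.27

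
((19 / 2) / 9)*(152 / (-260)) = -361 / 585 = -0.62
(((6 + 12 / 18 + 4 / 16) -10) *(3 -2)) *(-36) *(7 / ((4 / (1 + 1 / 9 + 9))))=23569 / 12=1964.08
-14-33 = -47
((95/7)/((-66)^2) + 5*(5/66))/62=11645/1890504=0.01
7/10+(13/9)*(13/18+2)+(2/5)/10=9461/2025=4.67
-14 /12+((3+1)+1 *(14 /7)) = 29 /6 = 4.83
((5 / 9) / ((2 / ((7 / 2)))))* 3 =35 / 12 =2.92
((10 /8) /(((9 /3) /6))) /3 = 0.83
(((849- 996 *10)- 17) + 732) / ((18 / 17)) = -7929.56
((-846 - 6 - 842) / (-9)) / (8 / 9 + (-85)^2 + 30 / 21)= 0.03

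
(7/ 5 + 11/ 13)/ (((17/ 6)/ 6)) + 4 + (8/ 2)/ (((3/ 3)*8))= 20457/ 2210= 9.26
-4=-4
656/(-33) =-656/33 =-19.88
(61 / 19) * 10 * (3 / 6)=305 / 19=16.05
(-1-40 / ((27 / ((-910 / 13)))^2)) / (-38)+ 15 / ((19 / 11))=437299 / 27702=15.79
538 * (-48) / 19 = -25824 / 19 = -1359.16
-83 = -83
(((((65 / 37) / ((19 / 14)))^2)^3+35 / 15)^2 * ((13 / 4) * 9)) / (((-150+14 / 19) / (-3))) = 29.12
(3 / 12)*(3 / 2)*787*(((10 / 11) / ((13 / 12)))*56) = 13868.81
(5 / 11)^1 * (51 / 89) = 255 / 979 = 0.26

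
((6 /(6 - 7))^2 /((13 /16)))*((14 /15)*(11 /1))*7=206976 /65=3184.25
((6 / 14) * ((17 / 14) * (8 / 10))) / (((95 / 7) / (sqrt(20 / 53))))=204 * sqrt(265) / 176225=0.02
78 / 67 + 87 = 5907 / 67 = 88.16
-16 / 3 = -5.33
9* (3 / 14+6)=783 / 14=55.93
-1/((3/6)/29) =-58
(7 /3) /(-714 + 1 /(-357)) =-0.00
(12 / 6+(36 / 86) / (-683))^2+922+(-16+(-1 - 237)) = 579623529948 / 862538161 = 672.00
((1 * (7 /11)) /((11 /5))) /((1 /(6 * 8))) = 1680 /121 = 13.88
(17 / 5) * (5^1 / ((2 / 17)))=289 / 2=144.50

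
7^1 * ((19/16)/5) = 1.66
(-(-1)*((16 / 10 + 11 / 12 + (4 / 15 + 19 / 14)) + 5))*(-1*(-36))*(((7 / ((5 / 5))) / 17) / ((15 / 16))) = 61424 / 425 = 144.53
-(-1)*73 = 73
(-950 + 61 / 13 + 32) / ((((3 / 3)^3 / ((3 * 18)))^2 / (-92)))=3185193456 / 13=245014881.23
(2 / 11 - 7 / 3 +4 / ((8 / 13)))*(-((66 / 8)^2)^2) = -10313919 / 512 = -20144.37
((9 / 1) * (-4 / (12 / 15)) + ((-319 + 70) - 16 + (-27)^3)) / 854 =-19993 / 854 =-23.41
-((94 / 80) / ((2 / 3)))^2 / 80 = -0.04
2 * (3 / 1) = 6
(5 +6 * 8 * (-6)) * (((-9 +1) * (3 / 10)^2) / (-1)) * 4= -20376 / 25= -815.04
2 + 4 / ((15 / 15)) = 6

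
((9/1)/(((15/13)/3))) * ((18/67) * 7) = 14742/335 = 44.01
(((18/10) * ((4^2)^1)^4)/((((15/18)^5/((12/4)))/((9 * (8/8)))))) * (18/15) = 743008370688/78125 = 9510507.14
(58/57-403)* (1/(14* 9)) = -22913/7182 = -3.19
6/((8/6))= 9/2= 4.50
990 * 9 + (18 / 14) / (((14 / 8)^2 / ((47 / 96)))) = 6112401 / 686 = 8910.21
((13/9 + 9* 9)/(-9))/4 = -2.29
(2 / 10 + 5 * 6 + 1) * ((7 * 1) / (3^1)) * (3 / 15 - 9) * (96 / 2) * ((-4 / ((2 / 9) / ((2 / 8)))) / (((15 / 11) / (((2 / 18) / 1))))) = 1409408 / 125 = 11275.26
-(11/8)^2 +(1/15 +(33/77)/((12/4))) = -11297/6720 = -1.68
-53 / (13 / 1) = -53 / 13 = -4.08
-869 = -869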